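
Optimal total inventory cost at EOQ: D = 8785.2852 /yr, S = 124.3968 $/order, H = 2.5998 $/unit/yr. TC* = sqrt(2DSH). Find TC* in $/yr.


2*D*S*H = 5682441.9585
TC* = sqrt(5682441.9585) = 2383.7873

2383.7873 $/yr


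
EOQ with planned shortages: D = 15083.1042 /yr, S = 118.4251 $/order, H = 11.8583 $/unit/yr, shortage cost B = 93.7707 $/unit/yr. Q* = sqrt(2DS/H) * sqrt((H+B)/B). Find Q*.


sqrt(2DS/H) = 548.8719
sqrt((H+B)/B) = 1.0613
Q* = 548.8719 * 1.0613 = 582.5444

582.5444 units


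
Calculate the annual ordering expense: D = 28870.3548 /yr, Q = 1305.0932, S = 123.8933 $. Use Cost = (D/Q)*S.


Number of orders = D/Q = 22.1213
Cost = 22.1213 * 123.8933 = 2740.6805

2740.6805 $/yr


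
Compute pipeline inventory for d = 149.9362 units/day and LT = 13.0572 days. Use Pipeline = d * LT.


Pipeline = 149.9362 * 13.0572 = 1957.7470

1957.7470 units


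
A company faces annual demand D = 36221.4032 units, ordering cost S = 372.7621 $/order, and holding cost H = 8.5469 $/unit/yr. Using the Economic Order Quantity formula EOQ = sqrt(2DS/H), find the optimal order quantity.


2*D*S = 2 * 36221.4032 * 372.7621 = 27003932.6436
2*D*S/H = 3159500.2449
EOQ = sqrt(3159500.2449) = 1777.4983

1777.4983 units


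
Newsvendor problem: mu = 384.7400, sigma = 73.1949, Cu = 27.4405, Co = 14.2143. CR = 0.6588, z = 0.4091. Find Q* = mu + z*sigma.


CR = Cu/(Cu+Co) = 27.4405/(27.4405+14.2143) = 0.6588
z = 0.4091
Q* = 384.7400 + 0.4091 * 73.1949 = 414.6840

414.6840 units


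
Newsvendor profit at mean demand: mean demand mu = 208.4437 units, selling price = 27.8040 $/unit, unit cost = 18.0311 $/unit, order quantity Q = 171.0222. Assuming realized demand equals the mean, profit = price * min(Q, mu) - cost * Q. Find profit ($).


Sales at mu = min(171.0222, 208.4437) = 171.0222
Revenue = 27.8040 * 171.0222 = 4755.1012
Total cost = 18.0311 * 171.0222 = 3083.7184
Profit = 4755.1012 - 3083.7184 = 1671.3829

1671.3829 $


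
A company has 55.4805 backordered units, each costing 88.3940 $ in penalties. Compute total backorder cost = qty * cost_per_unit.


Total = 55.4805 * 88.3940 = 4904.1433

4904.1433 $


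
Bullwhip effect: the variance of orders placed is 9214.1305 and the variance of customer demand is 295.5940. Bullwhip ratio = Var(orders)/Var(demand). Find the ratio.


BW = 9214.1305 / 295.5940 = 31.1716

31.1716


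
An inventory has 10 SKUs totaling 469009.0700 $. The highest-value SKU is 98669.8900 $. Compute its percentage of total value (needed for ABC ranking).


Top item = 98669.8900
Total = 469009.0700
Percentage = 98669.8900 / 469009.0700 * 100 = 21.0379

21.0379%


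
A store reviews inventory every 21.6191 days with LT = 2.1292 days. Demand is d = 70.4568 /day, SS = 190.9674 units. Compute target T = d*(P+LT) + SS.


P + LT = 23.7483
d*(P+LT) = 70.4568 * 23.7483 = 1673.2292
T = 1673.2292 + 190.9674 = 1864.1966

1864.1966 units


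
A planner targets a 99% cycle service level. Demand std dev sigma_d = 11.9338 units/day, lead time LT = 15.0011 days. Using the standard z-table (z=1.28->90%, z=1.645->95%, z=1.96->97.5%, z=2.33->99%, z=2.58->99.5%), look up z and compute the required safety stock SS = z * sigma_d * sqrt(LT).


From the table, SL = 99% corresponds to z = 2.33
sqrt(LT) = sqrt(15.0011) = 3.8731
SS = 2.33 * 11.9338 * 3.8731 = 107.6952

107.6952 units


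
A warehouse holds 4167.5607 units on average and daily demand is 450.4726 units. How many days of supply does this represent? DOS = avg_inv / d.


DOS = 4167.5607 / 450.4726 = 9.2515

9.2515 days


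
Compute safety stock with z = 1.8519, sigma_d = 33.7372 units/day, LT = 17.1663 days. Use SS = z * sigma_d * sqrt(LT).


sqrt(LT) = sqrt(17.1663) = 4.1432
SS = 1.8519 * 33.7372 * 4.1432 = 258.8600

258.8600 units


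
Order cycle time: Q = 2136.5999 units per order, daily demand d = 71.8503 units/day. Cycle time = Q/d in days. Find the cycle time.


Cycle = 2136.5999 / 71.8503 = 29.7368

29.7368 days


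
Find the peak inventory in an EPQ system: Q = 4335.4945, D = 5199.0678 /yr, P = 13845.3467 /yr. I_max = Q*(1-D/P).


D/P = 0.3755
1 - D/P = 0.6245
I_max = 4335.4945 * 0.6245 = 2707.4724

2707.4724 units


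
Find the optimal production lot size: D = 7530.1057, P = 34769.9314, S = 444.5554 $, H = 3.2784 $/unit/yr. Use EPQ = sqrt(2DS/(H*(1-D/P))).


1 - D/P = 1 - 0.2166 = 0.7834
H*(1-D/P) = 2.5684
2DS = 6695098.3030
EPQ = sqrt(2606720.8550) = 1614.5343

1614.5343 units


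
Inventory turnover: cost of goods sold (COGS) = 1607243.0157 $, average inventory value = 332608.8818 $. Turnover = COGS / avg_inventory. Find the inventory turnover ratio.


Turnover = 1607243.0157 / 332608.8818 = 4.8322

4.8322


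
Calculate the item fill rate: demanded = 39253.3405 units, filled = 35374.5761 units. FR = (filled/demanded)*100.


FR = 35374.5761 / 39253.3405 * 100 = 90.1186

90.1186%


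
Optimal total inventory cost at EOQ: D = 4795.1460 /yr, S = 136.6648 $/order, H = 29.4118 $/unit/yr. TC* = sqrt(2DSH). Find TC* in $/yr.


2*D*S*H = 38548732.6738
TC* = sqrt(38548732.6738) = 6208.7626

6208.7626 $/yr


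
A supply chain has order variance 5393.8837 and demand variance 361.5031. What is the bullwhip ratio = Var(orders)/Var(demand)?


BW = 5393.8837 / 361.5031 = 14.9207

14.9207


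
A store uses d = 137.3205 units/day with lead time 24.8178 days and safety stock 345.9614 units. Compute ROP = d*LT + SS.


d*LT = 137.3205 * 24.8178 = 3407.9927
ROP = 3407.9927 + 345.9614 = 3753.9541

3753.9541 units


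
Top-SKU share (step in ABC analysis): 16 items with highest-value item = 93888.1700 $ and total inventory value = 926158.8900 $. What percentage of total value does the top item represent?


Top item = 93888.1700
Total = 926158.8900
Percentage = 93888.1700 / 926158.8900 * 100 = 10.1374

10.1374%


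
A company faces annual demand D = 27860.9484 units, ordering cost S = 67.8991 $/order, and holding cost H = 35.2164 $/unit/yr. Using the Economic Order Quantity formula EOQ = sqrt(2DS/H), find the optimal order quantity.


2*D*S = 2 * 27860.9484 * 67.8991 = 3783466.6430
2*D*S/H = 107434.7930
EOQ = sqrt(107434.7930) = 327.7725

327.7725 units


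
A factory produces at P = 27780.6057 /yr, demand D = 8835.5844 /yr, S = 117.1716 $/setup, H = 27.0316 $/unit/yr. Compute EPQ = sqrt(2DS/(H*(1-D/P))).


1 - D/P = 1 - 0.3180 = 0.6820
H*(1-D/P) = 18.4342
2DS = 2070559.1222
EPQ = sqrt(112321.3969) = 335.1438

335.1438 units


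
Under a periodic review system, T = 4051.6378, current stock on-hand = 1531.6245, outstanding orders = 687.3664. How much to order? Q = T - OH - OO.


Inventory position = OH + OO = 1531.6245 + 687.3664 = 2218.9909
Q = 4051.6378 - 2218.9909 = 1832.6469

1832.6469 units


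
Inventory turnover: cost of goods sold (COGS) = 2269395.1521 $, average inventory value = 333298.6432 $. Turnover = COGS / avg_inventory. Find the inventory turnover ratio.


Turnover = 2269395.1521 / 333298.6432 = 6.8089

6.8089


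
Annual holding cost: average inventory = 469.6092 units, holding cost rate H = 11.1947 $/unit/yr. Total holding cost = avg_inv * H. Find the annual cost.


Cost = 469.6092 * 11.1947 = 5257.1341

5257.1341 $/yr


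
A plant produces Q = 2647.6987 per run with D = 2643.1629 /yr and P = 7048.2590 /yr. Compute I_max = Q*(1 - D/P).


D/P = 0.3750
1 - D/P = 0.6250
I_max = 2647.6987 * 0.6250 = 1654.7870

1654.7870 units


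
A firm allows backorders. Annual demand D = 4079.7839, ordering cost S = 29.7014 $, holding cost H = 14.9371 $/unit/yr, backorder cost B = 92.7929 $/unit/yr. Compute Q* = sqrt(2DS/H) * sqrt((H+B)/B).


sqrt(2DS/H) = 127.3764
sqrt((H+B)/B) = 1.0775
Q* = 127.3764 * 1.0775 = 137.2460

137.2460 units


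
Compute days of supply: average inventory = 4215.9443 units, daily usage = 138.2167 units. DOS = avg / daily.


DOS = 4215.9443 / 138.2167 = 30.5024

30.5024 days


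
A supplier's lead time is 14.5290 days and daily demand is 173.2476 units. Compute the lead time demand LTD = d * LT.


LTD = 173.2476 * 14.5290 = 2517.1144

2517.1144 units


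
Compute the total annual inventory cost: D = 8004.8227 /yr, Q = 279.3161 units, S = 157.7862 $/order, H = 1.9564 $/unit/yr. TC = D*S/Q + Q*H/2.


Ordering cost = D*S/Q = 4521.9397
Holding cost = Q*H/2 = 273.2270
TC = 4521.9397 + 273.2270 = 4795.1667

4795.1667 $/yr


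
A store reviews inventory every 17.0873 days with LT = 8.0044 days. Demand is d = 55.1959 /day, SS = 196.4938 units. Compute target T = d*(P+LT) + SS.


P + LT = 25.0917
d*(P+LT) = 55.1959 * 25.0917 = 1384.9590
T = 1384.9590 + 196.4938 = 1581.4528

1581.4528 units


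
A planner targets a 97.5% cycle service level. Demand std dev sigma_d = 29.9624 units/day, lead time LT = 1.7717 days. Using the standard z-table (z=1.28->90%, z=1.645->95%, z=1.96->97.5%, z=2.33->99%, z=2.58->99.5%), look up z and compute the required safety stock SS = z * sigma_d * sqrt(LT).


From the table, SL = 97.5% corresponds to z = 1.96
sqrt(LT) = sqrt(1.7717) = 1.3311
SS = 1.96 * 29.9624 * 1.3311 = 78.1678

78.1678 units


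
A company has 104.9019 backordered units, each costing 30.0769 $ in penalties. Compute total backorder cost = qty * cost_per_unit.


Total = 104.9019 * 30.0769 = 3155.1240

3155.1240 $


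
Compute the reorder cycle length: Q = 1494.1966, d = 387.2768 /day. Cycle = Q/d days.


Cycle = 1494.1966 / 387.2768 = 3.8582

3.8582 days


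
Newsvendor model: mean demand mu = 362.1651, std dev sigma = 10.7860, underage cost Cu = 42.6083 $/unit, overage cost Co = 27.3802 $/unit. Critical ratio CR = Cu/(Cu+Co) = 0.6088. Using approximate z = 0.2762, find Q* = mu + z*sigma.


CR = Cu/(Cu+Co) = 42.6083/(42.6083+27.3802) = 0.6088
z = 0.2762
Q* = 362.1651 + 0.2762 * 10.7860 = 365.1442

365.1442 units


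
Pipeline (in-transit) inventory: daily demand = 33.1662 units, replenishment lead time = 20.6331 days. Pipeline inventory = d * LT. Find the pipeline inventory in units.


Pipeline = 33.1662 * 20.6331 = 684.3215

684.3215 units


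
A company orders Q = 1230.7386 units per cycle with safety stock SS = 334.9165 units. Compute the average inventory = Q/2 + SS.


Q/2 = 615.3693
Avg = 615.3693 + 334.9165 = 950.2858

950.2858 units


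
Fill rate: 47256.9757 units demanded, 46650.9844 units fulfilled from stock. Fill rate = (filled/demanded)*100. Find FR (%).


FR = 46650.9844 / 47256.9757 * 100 = 98.7177

98.7177%


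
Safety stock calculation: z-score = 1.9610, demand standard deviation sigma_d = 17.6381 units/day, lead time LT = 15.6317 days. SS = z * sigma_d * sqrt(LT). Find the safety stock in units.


sqrt(LT) = sqrt(15.6317) = 3.9537
SS = 1.9610 * 17.6381 * 3.9537 = 136.7516

136.7516 units


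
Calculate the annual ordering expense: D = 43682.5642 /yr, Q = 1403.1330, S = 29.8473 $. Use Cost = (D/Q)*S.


Number of orders = D/Q = 31.1322
Cost = 31.1322 * 29.8473 = 929.2110

929.2110 $/yr


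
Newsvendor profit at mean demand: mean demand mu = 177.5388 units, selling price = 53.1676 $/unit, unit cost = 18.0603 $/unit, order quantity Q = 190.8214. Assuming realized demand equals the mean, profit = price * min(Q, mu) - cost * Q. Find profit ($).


Sales at mu = min(190.8214, 177.5388) = 177.5388
Revenue = 53.1676 * 177.5388 = 9439.3119
Total cost = 18.0603 * 190.8214 = 3446.2917
Profit = 9439.3119 - 3446.2917 = 5993.0202

5993.0202 $


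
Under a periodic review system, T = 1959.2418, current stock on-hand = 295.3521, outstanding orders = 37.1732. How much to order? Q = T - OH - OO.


Inventory position = OH + OO = 295.3521 + 37.1732 = 332.5253
Q = 1959.2418 - 332.5253 = 1626.7165

1626.7165 units


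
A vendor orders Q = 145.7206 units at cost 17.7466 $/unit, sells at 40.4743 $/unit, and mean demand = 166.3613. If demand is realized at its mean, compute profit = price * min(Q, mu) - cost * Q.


Sales at mu = min(145.7206, 166.3613) = 145.7206
Revenue = 40.4743 * 145.7206 = 5897.9393
Total cost = 17.7466 * 145.7206 = 2586.0452
Profit = 5897.9393 - 2586.0452 = 3311.8941

3311.8941 $


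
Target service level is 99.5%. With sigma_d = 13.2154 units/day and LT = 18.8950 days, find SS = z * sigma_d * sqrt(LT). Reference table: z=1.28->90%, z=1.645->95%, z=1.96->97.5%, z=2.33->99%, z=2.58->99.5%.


From the table, SL = 99.5% corresponds to z = 2.58
sqrt(LT) = sqrt(18.8950) = 4.3468
SS = 2.58 * 13.2154 * 4.3468 = 148.2086

148.2086 units


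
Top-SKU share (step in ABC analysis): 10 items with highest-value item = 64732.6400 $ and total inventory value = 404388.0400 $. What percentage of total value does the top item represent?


Top item = 64732.6400
Total = 404388.0400
Percentage = 64732.6400 / 404388.0400 * 100 = 16.0076

16.0076%


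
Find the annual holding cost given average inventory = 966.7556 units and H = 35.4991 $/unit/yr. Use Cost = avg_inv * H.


Cost = 966.7556 * 35.4991 = 34318.9537

34318.9537 $/yr


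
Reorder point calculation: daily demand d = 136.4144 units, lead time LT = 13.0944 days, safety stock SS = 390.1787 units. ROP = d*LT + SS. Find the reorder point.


d*LT = 136.4144 * 13.0944 = 1786.2647
ROP = 1786.2647 + 390.1787 = 2176.4434

2176.4434 units


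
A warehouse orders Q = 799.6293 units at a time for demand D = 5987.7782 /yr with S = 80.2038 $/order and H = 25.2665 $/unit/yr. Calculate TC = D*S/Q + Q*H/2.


Ordering cost = D*S/Q = 600.5815
Holding cost = Q*H/2 = 10101.9169
TC = 600.5815 + 10101.9169 = 10702.4984

10702.4984 $/yr


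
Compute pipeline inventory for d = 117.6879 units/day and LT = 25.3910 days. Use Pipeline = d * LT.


Pipeline = 117.6879 * 25.3910 = 2988.2135

2988.2135 units


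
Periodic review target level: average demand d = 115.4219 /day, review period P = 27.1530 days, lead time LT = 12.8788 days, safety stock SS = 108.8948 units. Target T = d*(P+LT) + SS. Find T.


P + LT = 40.0318
d*(P+LT) = 115.4219 * 40.0318 = 4620.5464
T = 4620.5464 + 108.8948 = 4729.4412

4729.4412 units


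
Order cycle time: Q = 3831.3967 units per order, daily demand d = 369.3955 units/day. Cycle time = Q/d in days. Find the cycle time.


Cycle = 3831.3967 / 369.3955 = 10.3721

10.3721 days


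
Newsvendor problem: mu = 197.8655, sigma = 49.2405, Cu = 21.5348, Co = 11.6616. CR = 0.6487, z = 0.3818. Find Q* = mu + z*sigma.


CR = Cu/(Cu+Co) = 21.5348/(21.5348+11.6616) = 0.6487
z = 0.3818
Q* = 197.8655 + 0.3818 * 49.2405 = 216.6655

216.6655 units


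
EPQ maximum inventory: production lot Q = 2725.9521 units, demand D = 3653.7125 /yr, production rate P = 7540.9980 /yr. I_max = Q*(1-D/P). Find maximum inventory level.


D/P = 0.4845
1 - D/P = 0.5155
I_max = 2725.9521 * 0.5155 = 1405.1925

1405.1925 units


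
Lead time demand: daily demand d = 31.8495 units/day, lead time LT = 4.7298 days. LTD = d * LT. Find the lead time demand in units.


LTD = 31.8495 * 4.7298 = 150.6418

150.6418 units


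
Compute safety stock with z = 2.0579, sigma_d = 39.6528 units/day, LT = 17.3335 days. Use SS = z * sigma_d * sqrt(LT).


sqrt(LT) = sqrt(17.3335) = 4.1634
SS = 2.0579 * 39.6528 * 4.1634 = 339.7358

339.7358 units


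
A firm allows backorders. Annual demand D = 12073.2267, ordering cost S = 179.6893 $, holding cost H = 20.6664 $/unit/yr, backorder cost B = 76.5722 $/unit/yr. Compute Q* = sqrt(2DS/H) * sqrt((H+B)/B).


sqrt(2DS/H) = 458.2003
sqrt((H+B)/B) = 1.1269
Q* = 458.2003 * 1.1269 = 516.3440

516.3440 units


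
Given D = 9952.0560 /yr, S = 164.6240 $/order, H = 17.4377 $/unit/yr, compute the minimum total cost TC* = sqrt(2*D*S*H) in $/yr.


2*D*S*H = 57138016.2736
TC* = sqrt(57138016.2736) = 7558.9693

7558.9693 $/yr


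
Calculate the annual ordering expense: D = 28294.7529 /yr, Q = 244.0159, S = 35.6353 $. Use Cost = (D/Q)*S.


Number of orders = D/Q = 115.9545
Cost = 115.9545 * 35.6353 = 4132.0750

4132.0750 $/yr


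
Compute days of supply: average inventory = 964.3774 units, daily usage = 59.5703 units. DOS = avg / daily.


DOS = 964.3774 / 59.5703 = 16.1889

16.1889 days


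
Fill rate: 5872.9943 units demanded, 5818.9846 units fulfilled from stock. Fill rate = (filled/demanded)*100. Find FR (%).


FR = 5818.9846 / 5872.9943 * 100 = 99.0804

99.0804%


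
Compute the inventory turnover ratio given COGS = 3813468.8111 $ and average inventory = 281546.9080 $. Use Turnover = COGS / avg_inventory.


Turnover = 3813468.8111 / 281546.9080 = 13.5447

13.5447


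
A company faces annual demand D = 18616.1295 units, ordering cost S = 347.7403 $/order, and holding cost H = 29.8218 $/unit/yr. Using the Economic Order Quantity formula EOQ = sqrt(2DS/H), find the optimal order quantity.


2*D*S = 2 * 18616.1295 * 347.7403 = 12947156.9143
2*D*S/H = 434150.7526
EOQ = sqrt(434150.7526) = 658.9012

658.9012 units


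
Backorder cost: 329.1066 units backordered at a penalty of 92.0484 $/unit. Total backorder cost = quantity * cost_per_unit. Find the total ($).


Total = 329.1066 * 92.0484 = 30293.7360

30293.7360 $


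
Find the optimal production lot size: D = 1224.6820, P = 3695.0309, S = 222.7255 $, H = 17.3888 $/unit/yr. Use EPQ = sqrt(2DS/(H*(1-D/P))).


1 - D/P = 1 - 0.3314 = 0.6686
H*(1-D/P) = 11.6255
2DS = 545535.8216
EPQ = sqrt(46925.9896) = 216.6241

216.6241 units


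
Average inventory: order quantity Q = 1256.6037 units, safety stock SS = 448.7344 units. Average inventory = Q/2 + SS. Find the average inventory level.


Q/2 = 628.3018
Avg = 628.3018 + 448.7344 = 1077.0362

1077.0362 units


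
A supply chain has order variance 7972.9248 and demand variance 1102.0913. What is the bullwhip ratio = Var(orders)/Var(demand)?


BW = 7972.9248 / 1102.0913 = 7.2344

7.2344


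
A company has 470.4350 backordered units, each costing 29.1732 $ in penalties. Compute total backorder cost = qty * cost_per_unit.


Total = 470.4350 * 29.1732 = 13724.0943

13724.0943 $


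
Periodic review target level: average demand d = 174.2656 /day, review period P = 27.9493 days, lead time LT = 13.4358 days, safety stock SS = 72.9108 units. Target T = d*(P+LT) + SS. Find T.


P + LT = 41.3851
d*(P+LT) = 174.2656 * 41.3851 = 7211.9993
T = 7211.9993 + 72.9108 = 7284.9101

7284.9101 units


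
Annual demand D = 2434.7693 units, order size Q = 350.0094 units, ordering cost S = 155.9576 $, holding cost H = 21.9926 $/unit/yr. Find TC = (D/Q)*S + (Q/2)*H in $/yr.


Ordering cost = D*S/Q = 1084.8874
Holding cost = Q*H/2 = 3848.8084
TC = 1084.8874 + 3848.8084 = 4933.6957

4933.6957 $/yr


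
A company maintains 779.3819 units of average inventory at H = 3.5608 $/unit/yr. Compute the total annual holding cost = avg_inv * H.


Cost = 779.3819 * 3.5608 = 2775.2231

2775.2231 $/yr


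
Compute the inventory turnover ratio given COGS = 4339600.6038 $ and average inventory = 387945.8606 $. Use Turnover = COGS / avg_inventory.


Turnover = 4339600.6038 / 387945.8606 = 11.1861

11.1861


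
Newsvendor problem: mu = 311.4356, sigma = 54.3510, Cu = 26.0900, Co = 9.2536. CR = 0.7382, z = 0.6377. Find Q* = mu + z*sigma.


CR = Cu/(Cu+Co) = 26.0900/(26.0900+9.2536) = 0.7382
z = 0.6377
Q* = 311.4356 + 0.6377 * 54.3510 = 346.0952

346.0952 units


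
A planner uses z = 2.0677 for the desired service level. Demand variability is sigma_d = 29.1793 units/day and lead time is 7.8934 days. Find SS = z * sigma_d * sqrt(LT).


sqrt(LT) = sqrt(7.8934) = 2.8095
SS = 2.0677 * 29.1793 * 2.8095 = 169.5097

169.5097 units


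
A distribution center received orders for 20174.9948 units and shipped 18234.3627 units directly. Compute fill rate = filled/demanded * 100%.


FR = 18234.3627 / 20174.9948 * 100 = 90.3810

90.3810%


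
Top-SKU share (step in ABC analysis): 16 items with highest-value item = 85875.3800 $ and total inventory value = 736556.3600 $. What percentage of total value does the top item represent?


Top item = 85875.3800
Total = 736556.3600
Percentage = 85875.3800 / 736556.3600 * 100 = 11.6590

11.6590%


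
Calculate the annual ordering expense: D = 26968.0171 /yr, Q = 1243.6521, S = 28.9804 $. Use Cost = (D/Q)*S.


Number of orders = D/Q = 21.6845
Cost = 21.6845 * 28.9804 = 628.4265

628.4265 $/yr


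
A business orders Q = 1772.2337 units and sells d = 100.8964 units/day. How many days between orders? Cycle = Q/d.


Cycle = 1772.2337 / 100.8964 = 17.5649

17.5649 days


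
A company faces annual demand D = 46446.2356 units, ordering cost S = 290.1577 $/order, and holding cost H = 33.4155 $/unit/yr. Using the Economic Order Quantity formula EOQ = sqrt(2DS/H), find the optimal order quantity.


2*D*S = 2 * 46446.2356 * 290.1577 = 26953465.7907
2*D*S/H = 806615.6661
EOQ = sqrt(806615.6661) = 898.1178

898.1178 units


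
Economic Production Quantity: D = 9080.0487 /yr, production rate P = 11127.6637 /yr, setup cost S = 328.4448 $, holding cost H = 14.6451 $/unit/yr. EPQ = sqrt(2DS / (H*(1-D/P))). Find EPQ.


1 - D/P = 1 - 0.8160 = 0.1840
H*(1-D/P) = 2.6949
2DS = 5964589.5585
EPQ = sqrt(2213318.4895) = 1487.7226

1487.7226 units


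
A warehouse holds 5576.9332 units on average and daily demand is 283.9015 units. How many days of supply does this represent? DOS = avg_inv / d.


DOS = 5576.9332 / 283.9015 = 19.6439

19.6439 days


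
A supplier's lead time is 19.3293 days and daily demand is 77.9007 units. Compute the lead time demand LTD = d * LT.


LTD = 77.9007 * 19.3293 = 1505.7660

1505.7660 units


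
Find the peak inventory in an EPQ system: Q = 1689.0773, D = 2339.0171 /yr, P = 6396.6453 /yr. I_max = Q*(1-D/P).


D/P = 0.3657
1 - D/P = 0.6343
I_max = 1689.0773 * 0.6343 = 1071.4441

1071.4441 units


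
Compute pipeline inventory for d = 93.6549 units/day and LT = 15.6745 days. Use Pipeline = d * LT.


Pipeline = 93.6549 * 15.6745 = 1467.9937

1467.9937 units


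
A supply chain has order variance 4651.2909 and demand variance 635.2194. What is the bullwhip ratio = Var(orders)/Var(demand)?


BW = 4651.2909 / 635.2194 = 7.3223

7.3223


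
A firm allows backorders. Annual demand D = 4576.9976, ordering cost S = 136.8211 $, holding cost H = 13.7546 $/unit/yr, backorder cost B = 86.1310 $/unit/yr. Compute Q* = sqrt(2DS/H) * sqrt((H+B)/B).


sqrt(2DS/H) = 301.7574
sqrt((H+B)/B) = 1.0769
Q* = 301.7574 * 1.0769 = 324.9598

324.9598 units


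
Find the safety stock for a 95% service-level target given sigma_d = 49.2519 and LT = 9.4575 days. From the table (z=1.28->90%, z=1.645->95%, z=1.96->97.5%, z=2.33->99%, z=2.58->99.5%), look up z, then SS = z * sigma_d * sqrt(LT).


From the table, SL = 95% corresponds to z = 1.645
sqrt(LT) = sqrt(9.4575) = 3.0753
SS = 1.645 * 49.2519 * 3.0753 = 249.1593

249.1593 units


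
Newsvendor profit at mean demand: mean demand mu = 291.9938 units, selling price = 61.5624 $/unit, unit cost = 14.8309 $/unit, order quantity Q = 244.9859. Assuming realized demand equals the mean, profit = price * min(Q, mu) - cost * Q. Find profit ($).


Sales at mu = min(244.9859, 291.9938) = 244.9859
Revenue = 61.5624 * 244.9859 = 15081.9200
Total cost = 14.8309 * 244.9859 = 3633.3614
Profit = 15081.9200 - 3633.3614 = 11448.5586

11448.5586 $


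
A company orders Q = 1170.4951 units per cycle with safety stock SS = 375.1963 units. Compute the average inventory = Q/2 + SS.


Q/2 = 585.2476
Avg = 585.2476 + 375.1963 = 960.4439

960.4439 units


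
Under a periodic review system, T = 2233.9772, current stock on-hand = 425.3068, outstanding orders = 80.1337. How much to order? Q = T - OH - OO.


Inventory position = OH + OO = 425.3068 + 80.1337 = 505.4405
Q = 2233.9772 - 505.4405 = 1728.5367

1728.5367 units


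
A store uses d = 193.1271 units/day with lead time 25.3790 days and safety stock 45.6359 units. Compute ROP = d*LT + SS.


d*LT = 193.1271 * 25.3790 = 4901.3727
ROP = 4901.3727 + 45.6359 = 4947.0086

4947.0086 units


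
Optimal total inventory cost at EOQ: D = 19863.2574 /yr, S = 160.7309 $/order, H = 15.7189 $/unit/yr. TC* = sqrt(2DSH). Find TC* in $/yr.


2*D*S*H = 100369553.8626
TC* = sqrt(100369553.8626) = 10018.4607

10018.4607 $/yr


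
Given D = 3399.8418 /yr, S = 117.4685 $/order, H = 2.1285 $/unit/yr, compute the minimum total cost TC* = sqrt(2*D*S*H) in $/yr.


2*D*S*H = 1700136.4653
TC* = sqrt(1700136.4653) = 1303.8928

1303.8928 $/yr


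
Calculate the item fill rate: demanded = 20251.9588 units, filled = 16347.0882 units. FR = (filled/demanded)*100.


FR = 16347.0882 / 20251.9588 * 100 = 80.7186

80.7186%


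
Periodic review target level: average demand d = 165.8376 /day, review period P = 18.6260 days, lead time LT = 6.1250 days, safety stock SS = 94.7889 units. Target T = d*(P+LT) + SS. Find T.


P + LT = 24.7510
d*(P+LT) = 165.8376 * 24.7510 = 4104.6464
T = 4104.6464 + 94.7889 = 4199.4353

4199.4353 units


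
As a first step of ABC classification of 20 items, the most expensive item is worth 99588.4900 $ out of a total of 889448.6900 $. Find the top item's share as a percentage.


Top item = 99588.4900
Total = 889448.6900
Percentage = 99588.4900 / 889448.6900 * 100 = 11.1967

11.1967%


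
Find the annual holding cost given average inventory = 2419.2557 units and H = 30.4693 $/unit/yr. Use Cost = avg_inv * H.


Cost = 2419.2557 * 30.4693 = 73713.0277

73713.0277 $/yr


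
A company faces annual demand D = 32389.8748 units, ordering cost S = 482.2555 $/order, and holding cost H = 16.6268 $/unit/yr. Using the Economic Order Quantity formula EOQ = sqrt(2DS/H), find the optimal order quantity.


2*D*S = 2 * 32389.8748 * 482.2555 = 31240390.5332
2*D*S/H = 1878917.8034
EOQ = sqrt(1878917.8034) = 1370.7362

1370.7362 units


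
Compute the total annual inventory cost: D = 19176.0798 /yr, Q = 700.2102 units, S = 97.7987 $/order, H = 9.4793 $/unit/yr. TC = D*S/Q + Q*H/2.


Ordering cost = D*S/Q = 2678.3324
Holding cost = Q*H/2 = 3318.7513
TC = 2678.3324 + 3318.7513 = 5997.0837

5997.0837 $/yr


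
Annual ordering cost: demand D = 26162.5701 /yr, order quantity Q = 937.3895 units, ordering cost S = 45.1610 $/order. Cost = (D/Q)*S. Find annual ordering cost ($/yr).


Number of orders = D/Q = 27.9100
Cost = 27.9100 * 45.1610 = 1260.4449

1260.4449 $/yr


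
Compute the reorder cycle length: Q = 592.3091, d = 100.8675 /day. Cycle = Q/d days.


Cycle = 592.3091 / 100.8675 = 5.8722

5.8722 days


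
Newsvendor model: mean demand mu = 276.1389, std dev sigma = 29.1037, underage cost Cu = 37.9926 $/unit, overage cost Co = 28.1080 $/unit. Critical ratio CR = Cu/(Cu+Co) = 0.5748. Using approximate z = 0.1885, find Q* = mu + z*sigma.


CR = Cu/(Cu+Co) = 37.9926/(37.9926+28.1080) = 0.5748
z = 0.1885
Q* = 276.1389 + 0.1885 * 29.1037 = 281.6249

281.6249 units


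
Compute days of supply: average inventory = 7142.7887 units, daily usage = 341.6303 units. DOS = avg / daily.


DOS = 7142.7887 / 341.6303 = 20.9079

20.9079 days


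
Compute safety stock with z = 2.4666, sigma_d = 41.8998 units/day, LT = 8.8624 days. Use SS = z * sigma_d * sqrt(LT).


sqrt(LT) = sqrt(8.8624) = 2.9770
SS = 2.4666 * 41.8998 * 2.9770 = 307.6708

307.6708 units


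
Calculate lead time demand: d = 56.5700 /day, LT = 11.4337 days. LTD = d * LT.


LTD = 56.5700 * 11.4337 = 646.8044

646.8044 units


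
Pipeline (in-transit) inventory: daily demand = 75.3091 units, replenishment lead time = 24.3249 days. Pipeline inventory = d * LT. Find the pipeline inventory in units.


Pipeline = 75.3091 * 24.3249 = 1831.8863

1831.8863 units


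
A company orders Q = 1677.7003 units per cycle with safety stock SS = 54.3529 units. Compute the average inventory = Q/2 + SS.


Q/2 = 838.8501
Avg = 838.8501 + 54.3529 = 893.2030

893.2030 units


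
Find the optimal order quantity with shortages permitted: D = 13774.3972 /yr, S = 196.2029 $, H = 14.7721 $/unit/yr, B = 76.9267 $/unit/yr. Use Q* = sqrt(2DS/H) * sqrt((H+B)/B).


sqrt(2DS/H) = 604.8990
sqrt((H+B)/B) = 1.0918
Q* = 604.8990 * 1.0918 = 660.4290

660.4290 units


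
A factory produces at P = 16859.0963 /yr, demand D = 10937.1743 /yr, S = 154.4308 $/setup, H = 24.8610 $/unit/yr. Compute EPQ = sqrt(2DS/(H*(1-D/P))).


1 - D/P = 1 - 0.6487 = 0.3513
H*(1-D/P) = 8.7327
2DS = 3378073.1538
EPQ = sqrt(386831.7079) = 621.9580

621.9580 units


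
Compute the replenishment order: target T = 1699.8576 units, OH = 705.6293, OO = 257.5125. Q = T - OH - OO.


Inventory position = OH + OO = 705.6293 + 257.5125 = 963.1418
Q = 1699.8576 - 963.1418 = 736.7158

736.7158 units


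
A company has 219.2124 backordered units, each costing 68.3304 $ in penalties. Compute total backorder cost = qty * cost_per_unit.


Total = 219.2124 * 68.3304 = 14978.8710

14978.8710 $


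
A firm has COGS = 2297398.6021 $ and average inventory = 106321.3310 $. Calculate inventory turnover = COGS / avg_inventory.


Turnover = 2297398.6021 / 106321.3310 = 21.6081

21.6081


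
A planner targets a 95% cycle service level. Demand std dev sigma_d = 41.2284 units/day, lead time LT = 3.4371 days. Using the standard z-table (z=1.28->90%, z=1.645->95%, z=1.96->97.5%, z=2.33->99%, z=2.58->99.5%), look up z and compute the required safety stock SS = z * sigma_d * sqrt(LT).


From the table, SL = 95% corresponds to z = 1.645
sqrt(LT) = sqrt(3.4371) = 1.8539
SS = 1.645 * 41.2284 * 1.8539 = 125.7357

125.7357 units


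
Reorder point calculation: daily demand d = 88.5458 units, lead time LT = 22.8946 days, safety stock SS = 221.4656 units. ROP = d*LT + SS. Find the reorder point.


d*LT = 88.5458 * 22.8946 = 2027.2207
ROP = 2027.2207 + 221.4656 = 2248.6863

2248.6863 units


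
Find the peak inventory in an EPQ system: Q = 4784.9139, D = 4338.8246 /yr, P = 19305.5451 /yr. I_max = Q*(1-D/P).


D/P = 0.2247
1 - D/P = 0.7753
I_max = 4784.9139 * 0.7753 = 3709.5285

3709.5285 units


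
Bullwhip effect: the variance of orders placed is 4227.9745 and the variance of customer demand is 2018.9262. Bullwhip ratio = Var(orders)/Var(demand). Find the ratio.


BW = 4227.9745 / 2018.9262 = 2.0942

2.0942


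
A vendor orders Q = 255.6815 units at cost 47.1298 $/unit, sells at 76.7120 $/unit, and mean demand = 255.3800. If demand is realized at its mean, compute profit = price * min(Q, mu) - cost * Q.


Sales at mu = min(255.6815, 255.3800) = 255.3800
Revenue = 76.7120 * 255.3800 = 19590.7106
Total cost = 47.1298 * 255.6815 = 12050.2180
Profit = 19590.7106 - 12050.2180 = 7540.4926

7540.4926 $


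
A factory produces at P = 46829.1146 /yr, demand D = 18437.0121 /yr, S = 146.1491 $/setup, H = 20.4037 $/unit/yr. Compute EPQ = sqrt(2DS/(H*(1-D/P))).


1 - D/P = 1 - 0.3937 = 0.6063
H*(1-D/P) = 12.3706
2DS = 5389105.4502
EPQ = sqrt(435638.3903) = 660.0291

660.0291 units


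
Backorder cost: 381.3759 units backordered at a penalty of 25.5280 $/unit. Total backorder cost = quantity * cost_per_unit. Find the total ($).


Total = 381.3759 * 25.5280 = 9735.7640

9735.7640 $


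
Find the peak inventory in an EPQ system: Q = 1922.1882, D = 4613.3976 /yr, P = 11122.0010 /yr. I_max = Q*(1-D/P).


D/P = 0.4148
1 - D/P = 0.5852
I_max = 1922.1882 * 0.5852 = 1124.8660

1124.8660 units


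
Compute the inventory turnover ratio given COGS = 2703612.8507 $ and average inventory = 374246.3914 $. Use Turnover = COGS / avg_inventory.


Turnover = 2703612.8507 / 374246.3914 = 7.2242

7.2242


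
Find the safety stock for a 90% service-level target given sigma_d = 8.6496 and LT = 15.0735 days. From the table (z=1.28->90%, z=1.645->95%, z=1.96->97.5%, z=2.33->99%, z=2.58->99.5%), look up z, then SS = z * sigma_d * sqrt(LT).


From the table, SL = 90% corresponds to z = 1.28
sqrt(LT) = sqrt(15.0735) = 3.8825
SS = 1.28 * 8.6496 * 3.8825 = 42.9846

42.9846 units


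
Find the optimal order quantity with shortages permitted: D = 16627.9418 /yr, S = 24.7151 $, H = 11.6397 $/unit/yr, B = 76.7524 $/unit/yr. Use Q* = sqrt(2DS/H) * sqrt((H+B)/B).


sqrt(2DS/H) = 265.7324
sqrt((H+B)/B) = 1.0732
Q* = 265.7324 * 1.0732 = 285.1709

285.1709 units


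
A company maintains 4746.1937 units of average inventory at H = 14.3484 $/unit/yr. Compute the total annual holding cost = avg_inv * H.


Cost = 4746.1937 * 14.3484 = 68100.2857

68100.2857 $/yr


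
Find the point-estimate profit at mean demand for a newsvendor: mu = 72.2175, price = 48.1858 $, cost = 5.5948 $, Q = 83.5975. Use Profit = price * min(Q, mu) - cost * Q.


Sales at mu = min(83.5975, 72.2175) = 72.2175
Revenue = 48.1858 * 72.2175 = 3479.8580
Total cost = 5.5948 * 83.5975 = 467.7113
Profit = 3479.8580 - 467.7113 = 3012.1467

3012.1467 $


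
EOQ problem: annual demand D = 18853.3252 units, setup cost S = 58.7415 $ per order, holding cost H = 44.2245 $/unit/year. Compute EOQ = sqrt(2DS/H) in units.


2*D*S = 2 * 18853.3252 * 58.7415 = 2214945.2045
2*D*S/H = 50084.1209
EOQ = sqrt(50084.1209) = 223.7948

223.7948 units


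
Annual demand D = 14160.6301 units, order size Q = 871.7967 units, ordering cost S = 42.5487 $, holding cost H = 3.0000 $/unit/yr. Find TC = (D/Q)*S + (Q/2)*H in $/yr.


Ordering cost = D*S/Q = 691.1203
Holding cost = Q*H/2 = 1307.6951
TC = 691.1203 + 1307.6951 = 1998.8154

1998.8154 $/yr


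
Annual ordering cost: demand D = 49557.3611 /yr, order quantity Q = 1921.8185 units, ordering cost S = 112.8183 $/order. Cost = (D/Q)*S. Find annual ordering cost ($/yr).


Number of orders = D/Q = 25.7867
Cost = 25.7867 * 112.8183 = 2909.2119

2909.2119 $/yr


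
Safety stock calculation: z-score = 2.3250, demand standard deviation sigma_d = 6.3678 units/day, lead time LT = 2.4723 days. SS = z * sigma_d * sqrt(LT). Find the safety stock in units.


sqrt(LT) = sqrt(2.4723) = 1.5724
SS = 2.3250 * 6.3678 * 1.5724 = 23.2789

23.2789 units


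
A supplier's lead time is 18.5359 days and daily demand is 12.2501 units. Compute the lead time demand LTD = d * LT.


LTD = 12.2501 * 18.5359 = 227.0666

227.0666 units


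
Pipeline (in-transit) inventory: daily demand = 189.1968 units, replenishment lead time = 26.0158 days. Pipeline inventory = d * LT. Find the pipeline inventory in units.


Pipeline = 189.1968 * 26.0158 = 4922.1061

4922.1061 units


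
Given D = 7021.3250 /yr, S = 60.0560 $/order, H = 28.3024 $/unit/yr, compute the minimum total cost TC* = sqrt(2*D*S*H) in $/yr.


2*D*S*H = 23868698.5207
TC* = sqrt(23868698.5207) = 4885.5602

4885.5602 $/yr


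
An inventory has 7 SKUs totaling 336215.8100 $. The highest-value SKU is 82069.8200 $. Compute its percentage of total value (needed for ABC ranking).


Top item = 82069.8200
Total = 336215.8100
Percentage = 82069.8200 / 336215.8100 * 100 = 24.4099

24.4099%


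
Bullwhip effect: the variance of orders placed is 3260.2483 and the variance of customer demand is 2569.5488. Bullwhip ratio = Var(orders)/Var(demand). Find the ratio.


BW = 3260.2483 / 2569.5488 = 1.2688

1.2688


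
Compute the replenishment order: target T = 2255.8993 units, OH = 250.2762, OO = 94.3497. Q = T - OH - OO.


Inventory position = OH + OO = 250.2762 + 94.3497 = 344.6259
Q = 2255.8993 - 344.6259 = 1911.2734

1911.2734 units


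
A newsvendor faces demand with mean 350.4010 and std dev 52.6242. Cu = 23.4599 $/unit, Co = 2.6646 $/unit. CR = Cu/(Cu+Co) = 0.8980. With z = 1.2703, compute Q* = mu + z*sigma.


CR = Cu/(Cu+Co) = 23.4599/(23.4599+2.6646) = 0.8980
z = 1.2703
Q* = 350.4010 + 1.2703 * 52.6242 = 417.2495

417.2495 units


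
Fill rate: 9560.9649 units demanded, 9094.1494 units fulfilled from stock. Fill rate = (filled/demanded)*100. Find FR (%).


FR = 9094.1494 / 9560.9649 * 100 = 95.1175

95.1175%


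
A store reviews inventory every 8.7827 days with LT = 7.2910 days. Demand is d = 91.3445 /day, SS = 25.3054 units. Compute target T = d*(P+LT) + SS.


P + LT = 16.0737
d*(P+LT) = 91.3445 * 16.0737 = 1468.2441
T = 1468.2441 + 25.3054 = 1493.5495

1493.5495 units


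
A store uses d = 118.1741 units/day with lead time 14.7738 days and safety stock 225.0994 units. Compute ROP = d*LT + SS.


d*LT = 118.1741 * 14.7738 = 1745.8805
ROP = 1745.8805 + 225.0994 = 1970.9799

1970.9799 units


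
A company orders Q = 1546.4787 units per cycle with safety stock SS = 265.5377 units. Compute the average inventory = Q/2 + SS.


Q/2 = 773.2393
Avg = 773.2393 + 265.5377 = 1038.7770

1038.7770 units


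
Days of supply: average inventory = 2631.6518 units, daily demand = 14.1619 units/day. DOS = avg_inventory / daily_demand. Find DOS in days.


DOS = 2631.6518 / 14.1619 = 185.8262

185.8262 days


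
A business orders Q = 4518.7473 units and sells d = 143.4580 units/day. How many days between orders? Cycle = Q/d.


Cycle = 4518.7473 / 143.4580 = 31.4987

31.4987 days


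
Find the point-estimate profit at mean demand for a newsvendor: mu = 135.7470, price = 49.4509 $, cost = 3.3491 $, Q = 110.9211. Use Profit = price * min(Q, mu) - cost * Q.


Sales at mu = min(110.9211, 135.7470) = 110.9211
Revenue = 49.4509 * 110.9211 = 5485.1482
Total cost = 3.3491 * 110.9211 = 371.4859
Profit = 5485.1482 - 371.4859 = 5113.6624

5113.6624 $


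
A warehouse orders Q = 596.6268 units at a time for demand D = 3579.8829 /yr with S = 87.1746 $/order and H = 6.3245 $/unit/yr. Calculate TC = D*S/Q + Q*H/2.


Ordering cost = D*S/Q = 523.0654
Holding cost = Q*H/2 = 1886.6831
TC = 523.0654 + 1886.6831 = 2409.7485

2409.7485 $/yr


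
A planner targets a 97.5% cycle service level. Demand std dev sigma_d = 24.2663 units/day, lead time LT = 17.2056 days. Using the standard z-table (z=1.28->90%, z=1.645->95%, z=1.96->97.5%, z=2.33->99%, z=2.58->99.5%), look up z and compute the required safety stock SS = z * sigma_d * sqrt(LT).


From the table, SL = 97.5% corresponds to z = 1.96
sqrt(LT) = sqrt(17.2056) = 4.1480
SS = 1.96 * 24.2663 * 4.1480 = 197.2852

197.2852 units


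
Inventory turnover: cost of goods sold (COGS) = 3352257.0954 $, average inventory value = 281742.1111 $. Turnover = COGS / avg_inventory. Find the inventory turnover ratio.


Turnover = 3352257.0954 / 281742.1111 = 11.8983

11.8983


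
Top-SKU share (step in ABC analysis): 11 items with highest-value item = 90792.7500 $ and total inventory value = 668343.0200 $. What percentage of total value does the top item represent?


Top item = 90792.7500
Total = 668343.0200
Percentage = 90792.7500 / 668343.0200 * 100 = 13.5848

13.5848%


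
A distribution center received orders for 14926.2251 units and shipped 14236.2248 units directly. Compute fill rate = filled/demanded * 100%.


FR = 14236.2248 / 14926.2251 * 100 = 95.3773

95.3773%


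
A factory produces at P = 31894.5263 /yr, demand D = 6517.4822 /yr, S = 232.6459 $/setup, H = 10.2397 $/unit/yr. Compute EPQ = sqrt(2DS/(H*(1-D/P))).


1 - D/P = 1 - 0.2043 = 0.7957
H*(1-D/P) = 8.1473
2DS = 3032531.0243
EPQ = sqrt(372214.3749) = 610.0937

610.0937 units


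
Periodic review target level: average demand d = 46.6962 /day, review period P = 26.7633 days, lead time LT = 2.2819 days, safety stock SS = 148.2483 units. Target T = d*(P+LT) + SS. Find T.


P + LT = 29.0452
d*(P+LT) = 46.6962 * 29.0452 = 1356.3005
T = 1356.3005 + 148.2483 = 1504.5488

1504.5488 units


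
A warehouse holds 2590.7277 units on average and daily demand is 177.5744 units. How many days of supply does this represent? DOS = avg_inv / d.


DOS = 2590.7277 / 177.5744 = 14.5895

14.5895 days


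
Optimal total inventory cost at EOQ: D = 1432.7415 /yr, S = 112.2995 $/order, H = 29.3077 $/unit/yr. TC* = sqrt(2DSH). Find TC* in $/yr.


2*D*S*H = 9430992.4298
TC* = sqrt(9430992.4298) = 3070.9921

3070.9921 $/yr


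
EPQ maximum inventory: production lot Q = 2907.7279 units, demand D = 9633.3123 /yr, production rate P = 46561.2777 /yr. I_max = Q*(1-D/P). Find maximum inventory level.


D/P = 0.2069
1 - D/P = 0.7931
I_max = 2907.7279 * 0.7931 = 2306.1325

2306.1325 units
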